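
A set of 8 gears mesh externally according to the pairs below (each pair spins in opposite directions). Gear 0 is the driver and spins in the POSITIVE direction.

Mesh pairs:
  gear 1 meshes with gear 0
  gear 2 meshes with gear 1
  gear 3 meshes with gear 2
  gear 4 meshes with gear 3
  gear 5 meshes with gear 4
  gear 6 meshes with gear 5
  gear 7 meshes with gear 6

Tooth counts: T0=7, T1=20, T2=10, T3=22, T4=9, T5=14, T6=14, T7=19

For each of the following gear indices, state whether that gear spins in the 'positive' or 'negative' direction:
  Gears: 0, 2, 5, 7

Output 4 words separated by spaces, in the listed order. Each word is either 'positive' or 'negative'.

Answer: positive positive negative negative

Derivation:
Gear 0 (driver): positive (depth 0)
  gear 1: meshes with gear 0 -> depth 1 -> negative (opposite of gear 0)
  gear 2: meshes with gear 1 -> depth 2 -> positive (opposite of gear 1)
  gear 3: meshes with gear 2 -> depth 3 -> negative (opposite of gear 2)
  gear 4: meshes with gear 3 -> depth 4 -> positive (opposite of gear 3)
  gear 5: meshes with gear 4 -> depth 5 -> negative (opposite of gear 4)
  gear 6: meshes with gear 5 -> depth 6 -> positive (opposite of gear 5)
  gear 7: meshes with gear 6 -> depth 7 -> negative (opposite of gear 6)
Queried indices 0, 2, 5, 7 -> positive, positive, negative, negative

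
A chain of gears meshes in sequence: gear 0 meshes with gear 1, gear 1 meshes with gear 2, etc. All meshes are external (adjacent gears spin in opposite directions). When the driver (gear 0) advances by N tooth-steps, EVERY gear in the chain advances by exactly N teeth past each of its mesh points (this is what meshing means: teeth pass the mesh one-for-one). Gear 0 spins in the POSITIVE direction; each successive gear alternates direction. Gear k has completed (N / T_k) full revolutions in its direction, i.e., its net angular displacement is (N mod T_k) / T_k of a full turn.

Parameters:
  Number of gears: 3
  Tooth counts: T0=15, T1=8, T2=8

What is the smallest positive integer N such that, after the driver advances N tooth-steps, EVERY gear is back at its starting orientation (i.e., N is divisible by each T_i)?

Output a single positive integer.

Answer: 120

Derivation:
Gear k returns to start when N is a multiple of T_k.
All gears at start simultaneously when N is a common multiple of [15, 8, 8]; the smallest such N is lcm(15, 8, 8).
Start: lcm = T0 = 15
Fold in T1=8: gcd(15, 8) = 1; lcm(15, 8) = 15 * 8 / 1 = 120 / 1 = 120
Fold in T2=8: gcd(120, 8) = 8; lcm(120, 8) = 120 * 8 / 8 = 960 / 8 = 120
Full cycle length = 120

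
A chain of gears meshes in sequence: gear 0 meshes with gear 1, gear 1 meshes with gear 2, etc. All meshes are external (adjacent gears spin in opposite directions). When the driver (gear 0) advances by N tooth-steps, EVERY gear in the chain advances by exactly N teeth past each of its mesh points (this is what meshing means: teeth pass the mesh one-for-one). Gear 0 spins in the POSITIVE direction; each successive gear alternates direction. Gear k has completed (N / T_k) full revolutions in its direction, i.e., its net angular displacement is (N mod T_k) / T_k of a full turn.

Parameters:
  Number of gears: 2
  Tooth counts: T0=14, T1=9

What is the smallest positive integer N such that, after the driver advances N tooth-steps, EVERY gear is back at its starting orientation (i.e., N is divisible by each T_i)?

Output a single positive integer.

Gear k returns to start when N is a multiple of T_k.
All gears at start simultaneously when N is a common multiple of [14, 9]; the smallest such N is lcm(14, 9).
Start: lcm = T0 = 14
Fold in T1=9: gcd(14, 9) = 1; lcm(14, 9) = 14 * 9 / 1 = 126 / 1 = 126
Full cycle length = 126

Answer: 126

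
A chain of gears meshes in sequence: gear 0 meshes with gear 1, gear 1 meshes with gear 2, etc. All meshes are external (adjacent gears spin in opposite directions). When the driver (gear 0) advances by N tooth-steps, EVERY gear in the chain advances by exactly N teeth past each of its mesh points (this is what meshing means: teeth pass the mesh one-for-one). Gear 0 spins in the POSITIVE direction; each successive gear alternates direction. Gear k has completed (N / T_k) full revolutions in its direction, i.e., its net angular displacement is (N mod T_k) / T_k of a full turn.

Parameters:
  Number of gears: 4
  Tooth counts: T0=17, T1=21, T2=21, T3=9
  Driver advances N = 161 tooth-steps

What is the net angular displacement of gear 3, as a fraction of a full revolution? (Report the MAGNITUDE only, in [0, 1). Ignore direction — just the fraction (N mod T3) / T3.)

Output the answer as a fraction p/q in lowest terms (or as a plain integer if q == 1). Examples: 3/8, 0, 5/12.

Answer: 8/9

Derivation:
Chain of 4 gears, tooth counts: [17, 21, 21, 9]
  gear 0: T0=17, direction=positive, advance = 161 mod 17 = 8 teeth = 8/17 turn
  gear 1: T1=21, direction=negative, advance = 161 mod 21 = 14 teeth = 14/21 turn
  gear 2: T2=21, direction=positive, advance = 161 mod 21 = 14 teeth = 14/21 turn
  gear 3: T3=9, direction=negative, advance = 161 mod 9 = 8 teeth = 8/9 turn
Gear 3: 161 mod 9 = 8
Fraction = 8 / 9 = 8/9 (gcd(8,9)=1) = 8/9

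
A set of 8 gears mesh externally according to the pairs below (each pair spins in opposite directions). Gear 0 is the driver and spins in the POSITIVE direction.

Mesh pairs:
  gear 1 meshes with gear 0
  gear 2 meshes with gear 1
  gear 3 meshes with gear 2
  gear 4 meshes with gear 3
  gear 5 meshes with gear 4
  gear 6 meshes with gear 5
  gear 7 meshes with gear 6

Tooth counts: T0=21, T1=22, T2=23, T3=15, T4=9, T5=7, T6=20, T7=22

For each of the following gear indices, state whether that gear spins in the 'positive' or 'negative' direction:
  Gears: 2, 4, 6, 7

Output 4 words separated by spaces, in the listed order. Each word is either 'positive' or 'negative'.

Gear 0 (driver): positive (depth 0)
  gear 1: meshes with gear 0 -> depth 1 -> negative (opposite of gear 0)
  gear 2: meshes with gear 1 -> depth 2 -> positive (opposite of gear 1)
  gear 3: meshes with gear 2 -> depth 3 -> negative (opposite of gear 2)
  gear 4: meshes with gear 3 -> depth 4 -> positive (opposite of gear 3)
  gear 5: meshes with gear 4 -> depth 5 -> negative (opposite of gear 4)
  gear 6: meshes with gear 5 -> depth 6 -> positive (opposite of gear 5)
  gear 7: meshes with gear 6 -> depth 7 -> negative (opposite of gear 6)
Queried indices 2, 4, 6, 7 -> positive, positive, positive, negative

Answer: positive positive positive negative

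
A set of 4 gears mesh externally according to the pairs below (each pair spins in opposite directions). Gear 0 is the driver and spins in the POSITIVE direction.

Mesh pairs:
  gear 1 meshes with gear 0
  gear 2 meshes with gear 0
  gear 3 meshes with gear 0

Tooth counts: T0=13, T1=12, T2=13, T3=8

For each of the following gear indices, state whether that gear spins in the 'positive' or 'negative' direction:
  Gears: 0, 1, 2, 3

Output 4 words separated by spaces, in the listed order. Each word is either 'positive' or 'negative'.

Gear 0 (driver): positive (depth 0)
  gear 1: meshes with gear 0 -> depth 1 -> negative (opposite of gear 0)
  gear 2: meshes with gear 0 -> depth 1 -> negative (opposite of gear 0)
  gear 3: meshes with gear 0 -> depth 1 -> negative (opposite of gear 0)
Queried indices 0, 1, 2, 3 -> positive, negative, negative, negative

Answer: positive negative negative negative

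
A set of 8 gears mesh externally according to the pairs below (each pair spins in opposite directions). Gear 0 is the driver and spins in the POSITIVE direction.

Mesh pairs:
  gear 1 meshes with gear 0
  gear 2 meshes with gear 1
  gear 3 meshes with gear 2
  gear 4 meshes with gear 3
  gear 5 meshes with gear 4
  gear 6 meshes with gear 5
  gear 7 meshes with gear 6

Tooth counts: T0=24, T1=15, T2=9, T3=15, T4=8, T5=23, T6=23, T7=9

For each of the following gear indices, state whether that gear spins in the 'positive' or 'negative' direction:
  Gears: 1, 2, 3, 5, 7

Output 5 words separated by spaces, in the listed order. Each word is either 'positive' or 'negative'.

Answer: negative positive negative negative negative

Derivation:
Gear 0 (driver): positive (depth 0)
  gear 1: meshes with gear 0 -> depth 1 -> negative (opposite of gear 0)
  gear 2: meshes with gear 1 -> depth 2 -> positive (opposite of gear 1)
  gear 3: meshes with gear 2 -> depth 3 -> negative (opposite of gear 2)
  gear 4: meshes with gear 3 -> depth 4 -> positive (opposite of gear 3)
  gear 5: meshes with gear 4 -> depth 5 -> negative (opposite of gear 4)
  gear 6: meshes with gear 5 -> depth 6 -> positive (opposite of gear 5)
  gear 7: meshes with gear 6 -> depth 7 -> negative (opposite of gear 6)
Queried indices 1, 2, 3, 5, 7 -> negative, positive, negative, negative, negative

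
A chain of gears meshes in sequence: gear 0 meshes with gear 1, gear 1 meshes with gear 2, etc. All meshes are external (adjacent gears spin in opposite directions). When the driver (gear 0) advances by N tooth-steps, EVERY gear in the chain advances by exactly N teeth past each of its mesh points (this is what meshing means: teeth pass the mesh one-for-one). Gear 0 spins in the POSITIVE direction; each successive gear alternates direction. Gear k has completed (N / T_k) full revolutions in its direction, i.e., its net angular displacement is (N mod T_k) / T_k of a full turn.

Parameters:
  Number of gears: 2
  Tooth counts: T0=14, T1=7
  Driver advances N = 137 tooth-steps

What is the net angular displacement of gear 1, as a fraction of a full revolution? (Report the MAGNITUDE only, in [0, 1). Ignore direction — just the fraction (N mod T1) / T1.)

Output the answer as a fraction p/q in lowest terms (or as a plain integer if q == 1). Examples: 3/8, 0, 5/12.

Chain of 2 gears, tooth counts: [14, 7]
  gear 0: T0=14, direction=positive, advance = 137 mod 14 = 11 teeth = 11/14 turn
  gear 1: T1=7, direction=negative, advance = 137 mod 7 = 4 teeth = 4/7 turn
Gear 1: 137 mod 7 = 4
Fraction = 4 / 7 = 4/7 (gcd(4,7)=1) = 4/7

Answer: 4/7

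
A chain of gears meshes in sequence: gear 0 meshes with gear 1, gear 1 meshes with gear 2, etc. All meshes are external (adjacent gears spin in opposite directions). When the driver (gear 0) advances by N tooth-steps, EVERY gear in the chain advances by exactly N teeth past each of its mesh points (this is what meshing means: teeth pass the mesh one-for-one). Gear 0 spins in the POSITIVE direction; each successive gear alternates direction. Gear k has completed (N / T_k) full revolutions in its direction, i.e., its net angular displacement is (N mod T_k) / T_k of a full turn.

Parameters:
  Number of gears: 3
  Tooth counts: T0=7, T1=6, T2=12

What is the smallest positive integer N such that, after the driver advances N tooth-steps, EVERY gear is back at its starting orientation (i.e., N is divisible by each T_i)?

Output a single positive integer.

Gear k returns to start when N is a multiple of T_k.
All gears at start simultaneously when N is a common multiple of [7, 6, 12]; the smallest such N is lcm(7, 6, 12).
Start: lcm = T0 = 7
Fold in T1=6: gcd(7, 6) = 1; lcm(7, 6) = 7 * 6 / 1 = 42 / 1 = 42
Fold in T2=12: gcd(42, 12) = 6; lcm(42, 12) = 42 * 12 / 6 = 504 / 6 = 84
Full cycle length = 84

Answer: 84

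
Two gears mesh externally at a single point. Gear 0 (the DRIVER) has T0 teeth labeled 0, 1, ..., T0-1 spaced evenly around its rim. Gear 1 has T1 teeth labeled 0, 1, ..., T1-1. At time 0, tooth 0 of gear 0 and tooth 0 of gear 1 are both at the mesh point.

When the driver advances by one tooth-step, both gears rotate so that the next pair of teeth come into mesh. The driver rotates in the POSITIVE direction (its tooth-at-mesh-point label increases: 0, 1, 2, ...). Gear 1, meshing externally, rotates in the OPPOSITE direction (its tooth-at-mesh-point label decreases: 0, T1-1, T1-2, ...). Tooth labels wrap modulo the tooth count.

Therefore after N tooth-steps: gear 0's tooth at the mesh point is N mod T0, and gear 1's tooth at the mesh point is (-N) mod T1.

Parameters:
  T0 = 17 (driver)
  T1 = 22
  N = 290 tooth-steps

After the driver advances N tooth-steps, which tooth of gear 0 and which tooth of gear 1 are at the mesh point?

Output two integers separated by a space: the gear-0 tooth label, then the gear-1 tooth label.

Gear 0 (driver, T0=17): tooth at mesh = N mod T0
  290 = 17 * 17 + 1, so 290 mod 17 = 1
  gear 0 tooth = 1
Gear 1 (driven, T1=22): tooth at mesh = (-N) mod T1
  290 = 13 * 22 + 4, so 290 mod 22 = 4
  (-290) mod 22 = (-4) mod 22 = 22 - 4 = 18
Mesh after 290 steps: gear-0 tooth 1 meets gear-1 tooth 18

Answer: 1 18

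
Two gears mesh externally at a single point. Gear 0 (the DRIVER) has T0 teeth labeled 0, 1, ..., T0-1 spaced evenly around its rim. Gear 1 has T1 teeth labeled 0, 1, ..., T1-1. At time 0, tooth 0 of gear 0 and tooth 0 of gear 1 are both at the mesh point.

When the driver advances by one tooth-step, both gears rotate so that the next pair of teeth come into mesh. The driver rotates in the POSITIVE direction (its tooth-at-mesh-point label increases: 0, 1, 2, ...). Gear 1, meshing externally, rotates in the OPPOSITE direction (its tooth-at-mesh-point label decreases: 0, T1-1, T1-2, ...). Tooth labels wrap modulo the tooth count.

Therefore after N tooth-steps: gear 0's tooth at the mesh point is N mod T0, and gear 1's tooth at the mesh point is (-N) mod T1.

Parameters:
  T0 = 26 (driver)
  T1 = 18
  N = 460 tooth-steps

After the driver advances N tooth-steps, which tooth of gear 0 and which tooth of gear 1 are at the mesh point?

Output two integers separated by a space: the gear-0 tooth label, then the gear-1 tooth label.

Gear 0 (driver, T0=26): tooth at mesh = N mod T0
  460 = 17 * 26 + 18, so 460 mod 26 = 18
  gear 0 tooth = 18
Gear 1 (driven, T1=18): tooth at mesh = (-N) mod T1
  460 = 25 * 18 + 10, so 460 mod 18 = 10
  (-460) mod 18 = (-10) mod 18 = 18 - 10 = 8
Mesh after 460 steps: gear-0 tooth 18 meets gear-1 tooth 8

Answer: 18 8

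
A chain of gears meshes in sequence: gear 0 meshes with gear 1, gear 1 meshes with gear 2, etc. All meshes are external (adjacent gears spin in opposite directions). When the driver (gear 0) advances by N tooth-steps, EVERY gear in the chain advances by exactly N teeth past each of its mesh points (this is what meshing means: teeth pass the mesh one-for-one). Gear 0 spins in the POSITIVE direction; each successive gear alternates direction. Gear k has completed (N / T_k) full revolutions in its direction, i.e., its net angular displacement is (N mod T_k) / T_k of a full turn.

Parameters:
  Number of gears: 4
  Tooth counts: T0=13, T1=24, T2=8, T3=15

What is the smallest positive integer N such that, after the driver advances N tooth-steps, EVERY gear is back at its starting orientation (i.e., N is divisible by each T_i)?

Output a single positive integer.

Answer: 1560

Derivation:
Gear k returns to start when N is a multiple of T_k.
All gears at start simultaneously when N is a common multiple of [13, 24, 8, 15]; the smallest such N is lcm(13, 24, 8, 15).
Start: lcm = T0 = 13
Fold in T1=24: gcd(13, 24) = 1; lcm(13, 24) = 13 * 24 / 1 = 312 / 1 = 312
Fold in T2=8: gcd(312, 8) = 8; lcm(312, 8) = 312 * 8 / 8 = 2496 / 8 = 312
Fold in T3=15: gcd(312, 15) = 3; lcm(312, 15) = 312 * 15 / 3 = 4680 / 3 = 1560
Full cycle length = 1560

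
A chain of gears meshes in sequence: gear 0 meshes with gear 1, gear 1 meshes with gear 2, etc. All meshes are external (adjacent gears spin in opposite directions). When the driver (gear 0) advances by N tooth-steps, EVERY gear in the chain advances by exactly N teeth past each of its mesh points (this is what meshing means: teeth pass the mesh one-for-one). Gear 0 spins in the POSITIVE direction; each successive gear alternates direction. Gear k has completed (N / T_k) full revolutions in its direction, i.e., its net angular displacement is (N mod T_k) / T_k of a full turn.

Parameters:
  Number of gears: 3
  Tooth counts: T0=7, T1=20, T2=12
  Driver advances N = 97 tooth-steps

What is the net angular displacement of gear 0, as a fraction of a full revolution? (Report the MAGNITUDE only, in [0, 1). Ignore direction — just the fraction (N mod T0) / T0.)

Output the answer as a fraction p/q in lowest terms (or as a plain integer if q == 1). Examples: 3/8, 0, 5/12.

Chain of 3 gears, tooth counts: [7, 20, 12]
  gear 0: T0=7, direction=positive, advance = 97 mod 7 = 6 teeth = 6/7 turn
  gear 1: T1=20, direction=negative, advance = 97 mod 20 = 17 teeth = 17/20 turn
  gear 2: T2=12, direction=positive, advance = 97 mod 12 = 1 teeth = 1/12 turn
Gear 0: 97 mod 7 = 6
Fraction = 6 / 7 = 6/7 (gcd(6,7)=1) = 6/7

Answer: 6/7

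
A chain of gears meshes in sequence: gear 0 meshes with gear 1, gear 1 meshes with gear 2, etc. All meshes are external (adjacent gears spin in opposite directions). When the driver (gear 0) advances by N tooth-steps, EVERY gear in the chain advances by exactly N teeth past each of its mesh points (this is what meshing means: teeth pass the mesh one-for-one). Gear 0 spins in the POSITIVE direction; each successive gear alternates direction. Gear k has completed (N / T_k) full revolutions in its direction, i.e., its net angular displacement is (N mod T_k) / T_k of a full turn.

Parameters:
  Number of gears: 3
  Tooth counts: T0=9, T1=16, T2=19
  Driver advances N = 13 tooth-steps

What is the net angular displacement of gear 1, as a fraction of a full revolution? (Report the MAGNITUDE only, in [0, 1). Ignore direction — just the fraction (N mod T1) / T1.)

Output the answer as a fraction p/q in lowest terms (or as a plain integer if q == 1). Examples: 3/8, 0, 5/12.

Answer: 13/16

Derivation:
Chain of 3 gears, tooth counts: [9, 16, 19]
  gear 0: T0=9, direction=positive, advance = 13 mod 9 = 4 teeth = 4/9 turn
  gear 1: T1=16, direction=negative, advance = 13 mod 16 = 13 teeth = 13/16 turn
  gear 2: T2=19, direction=positive, advance = 13 mod 19 = 13 teeth = 13/19 turn
Gear 1: 13 mod 16 = 13
Fraction = 13 / 16 = 13/16 (gcd(13,16)=1) = 13/16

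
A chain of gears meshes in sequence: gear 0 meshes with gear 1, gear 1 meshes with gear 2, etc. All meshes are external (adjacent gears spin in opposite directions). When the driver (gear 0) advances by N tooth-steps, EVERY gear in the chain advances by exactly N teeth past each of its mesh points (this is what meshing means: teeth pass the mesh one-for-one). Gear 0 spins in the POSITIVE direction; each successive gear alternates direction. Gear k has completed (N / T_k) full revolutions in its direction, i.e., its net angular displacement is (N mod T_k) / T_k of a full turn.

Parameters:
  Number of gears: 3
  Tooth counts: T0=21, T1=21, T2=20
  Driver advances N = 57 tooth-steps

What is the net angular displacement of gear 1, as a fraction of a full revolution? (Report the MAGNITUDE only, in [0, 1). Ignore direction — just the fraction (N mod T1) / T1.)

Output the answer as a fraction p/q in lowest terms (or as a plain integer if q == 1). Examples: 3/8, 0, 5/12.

Chain of 3 gears, tooth counts: [21, 21, 20]
  gear 0: T0=21, direction=positive, advance = 57 mod 21 = 15 teeth = 15/21 turn
  gear 1: T1=21, direction=negative, advance = 57 mod 21 = 15 teeth = 15/21 turn
  gear 2: T2=20, direction=positive, advance = 57 mod 20 = 17 teeth = 17/20 turn
Gear 1: 57 mod 21 = 15
Fraction = 15 / 21 = 5/7 (gcd(15,21)=3) = 5/7

Answer: 5/7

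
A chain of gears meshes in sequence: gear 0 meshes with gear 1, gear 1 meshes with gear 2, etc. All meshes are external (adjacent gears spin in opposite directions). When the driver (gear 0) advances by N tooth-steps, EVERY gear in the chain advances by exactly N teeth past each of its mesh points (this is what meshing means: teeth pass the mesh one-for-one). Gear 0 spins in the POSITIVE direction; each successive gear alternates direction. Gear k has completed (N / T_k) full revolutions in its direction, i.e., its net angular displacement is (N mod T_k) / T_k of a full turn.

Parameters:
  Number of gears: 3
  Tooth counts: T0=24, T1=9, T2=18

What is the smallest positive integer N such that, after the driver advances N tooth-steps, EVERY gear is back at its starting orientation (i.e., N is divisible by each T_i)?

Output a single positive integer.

Gear k returns to start when N is a multiple of T_k.
All gears at start simultaneously when N is a common multiple of [24, 9, 18]; the smallest such N is lcm(24, 9, 18).
Start: lcm = T0 = 24
Fold in T1=9: gcd(24, 9) = 3; lcm(24, 9) = 24 * 9 / 3 = 216 / 3 = 72
Fold in T2=18: gcd(72, 18) = 18; lcm(72, 18) = 72 * 18 / 18 = 1296 / 18 = 72
Full cycle length = 72

Answer: 72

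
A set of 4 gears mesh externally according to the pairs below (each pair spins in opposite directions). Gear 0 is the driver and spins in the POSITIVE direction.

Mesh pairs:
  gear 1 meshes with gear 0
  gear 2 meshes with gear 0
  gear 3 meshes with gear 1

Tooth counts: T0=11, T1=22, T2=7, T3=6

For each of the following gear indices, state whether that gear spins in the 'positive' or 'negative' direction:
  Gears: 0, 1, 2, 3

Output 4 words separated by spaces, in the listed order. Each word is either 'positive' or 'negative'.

Gear 0 (driver): positive (depth 0)
  gear 1: meshes with gear 0 -> depth 1 -> negative (opposite of gear 0)
  gear 2: meshes with gear 0 -> depth 1 -> negative (opposite of gear 0)
  gear 3: meshes with gear 1 -> depth 2 -> positive (opposite of gear 1)
Queried indices 0, 1, 2, 3 -> positive, negative, negative, positive

Answer: positive negative negative positive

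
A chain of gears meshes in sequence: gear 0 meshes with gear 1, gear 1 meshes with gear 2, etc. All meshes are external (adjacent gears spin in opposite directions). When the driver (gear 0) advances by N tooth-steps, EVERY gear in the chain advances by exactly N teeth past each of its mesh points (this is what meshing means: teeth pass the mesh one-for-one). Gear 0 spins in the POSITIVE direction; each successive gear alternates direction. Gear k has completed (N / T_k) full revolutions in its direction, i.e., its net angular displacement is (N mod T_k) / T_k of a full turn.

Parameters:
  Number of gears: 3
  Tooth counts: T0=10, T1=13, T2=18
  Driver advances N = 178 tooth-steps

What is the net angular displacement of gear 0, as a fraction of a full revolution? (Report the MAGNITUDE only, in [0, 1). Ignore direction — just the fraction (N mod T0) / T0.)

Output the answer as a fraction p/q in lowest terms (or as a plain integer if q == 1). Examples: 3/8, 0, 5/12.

Chain of 3 gears, tooth counts: [10, 13, 18]
  gear 0: T0=10, direction=positive, advance = 178 mod 10 = 8 teeth = 8/10 turn
  gear 1: T1=13, direction=negative, advance = 178 mod 13 = 9 teeth = 9/13 turn
  gear 2: T2=18, direction=positive, advance = 178 mod 18 = 16 teeth = 16/18 turn
Gear 0: 178 mod 10 = 8
Fraction = 8 / 10 = 4/5 (gcd(8,10)=2) = 4/5

Answer: 4/5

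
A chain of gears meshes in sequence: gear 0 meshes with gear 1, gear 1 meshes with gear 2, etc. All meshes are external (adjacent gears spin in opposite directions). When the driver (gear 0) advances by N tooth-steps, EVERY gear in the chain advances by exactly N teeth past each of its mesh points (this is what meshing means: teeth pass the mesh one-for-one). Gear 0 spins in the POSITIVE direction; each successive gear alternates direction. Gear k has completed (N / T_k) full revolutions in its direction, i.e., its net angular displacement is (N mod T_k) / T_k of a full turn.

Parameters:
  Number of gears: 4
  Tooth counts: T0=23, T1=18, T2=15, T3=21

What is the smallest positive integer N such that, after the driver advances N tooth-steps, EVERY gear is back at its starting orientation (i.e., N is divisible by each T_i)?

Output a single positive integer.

Answer: 14490

Derivation:
Gear k returns to start when N is a multiple of T_k.
All gears at start simultaneously when N is a common multiple of [23, 18, 15, 21]; the smallest such N is lcm(23, 18, 15, 21).
Start: lcm = T0 = 23
Fold in T1=18: gcd(23, 18) = 1; lcm(23, 18) = 23 * 18 / 1 = 414 / 1 = 414
Fold in T2=15: gcd(414, 15) = 3; lcm(414, 15) = 414 * 15 / 3 = 6210 / 3 = 2070
Fold in T3=21: gcd(2070, 21) = 3; lcm(2070, 21) = 2070 * 21 / 3 = 43470 / 3 = 14490
Full cycle length = 14490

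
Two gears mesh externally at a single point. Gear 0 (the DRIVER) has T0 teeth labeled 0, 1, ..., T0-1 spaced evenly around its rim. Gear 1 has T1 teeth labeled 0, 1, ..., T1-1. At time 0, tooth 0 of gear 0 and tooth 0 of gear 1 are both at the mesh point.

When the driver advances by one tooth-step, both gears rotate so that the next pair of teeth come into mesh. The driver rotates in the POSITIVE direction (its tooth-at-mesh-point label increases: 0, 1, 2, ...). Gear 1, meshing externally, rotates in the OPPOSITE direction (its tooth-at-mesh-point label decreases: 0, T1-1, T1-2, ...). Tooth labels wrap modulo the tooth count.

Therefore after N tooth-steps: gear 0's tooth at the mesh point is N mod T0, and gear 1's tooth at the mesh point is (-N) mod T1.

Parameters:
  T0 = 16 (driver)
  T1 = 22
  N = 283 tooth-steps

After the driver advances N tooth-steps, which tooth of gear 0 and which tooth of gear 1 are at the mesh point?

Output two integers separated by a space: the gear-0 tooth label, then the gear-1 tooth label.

Gear 0 (driver, T0=16): tooth at mesh = N mod T0
  283 = 17 * 16 + 11, so 283 mod 16 = 11
  gear 0 tooth = 11
Gear 1 (driven, T1=22): tooth at mesh = (-N) mod T1
  283 = 12 * 22 + 19, so 283 mod 22 = 19
  (-283) mod 22 = (-19) mod 22 = 22 - 19 = 3
Mesh after 283 steps: gear-0 tooth 11 meets gear-1 tooth 3

Answer: 11 3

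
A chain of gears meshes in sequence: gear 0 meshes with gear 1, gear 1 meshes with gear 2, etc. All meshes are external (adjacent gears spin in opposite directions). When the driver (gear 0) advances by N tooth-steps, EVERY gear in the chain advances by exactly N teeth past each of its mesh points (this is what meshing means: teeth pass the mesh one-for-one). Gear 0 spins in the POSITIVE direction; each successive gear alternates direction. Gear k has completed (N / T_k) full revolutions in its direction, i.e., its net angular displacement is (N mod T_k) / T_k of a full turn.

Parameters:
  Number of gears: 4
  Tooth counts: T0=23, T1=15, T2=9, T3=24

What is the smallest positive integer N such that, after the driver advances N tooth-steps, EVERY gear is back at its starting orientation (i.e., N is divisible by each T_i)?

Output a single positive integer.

Answer: 8280

Derivation:
Gear k returns to start when N is a multiple of T_k.
All gears at start simultaneously when N is a common multiple of [23, 15, 9, 24]; the smallest such N is lcm(23, 15, 9, 24).
Start: lcm = T0 = 23
Fold in T1=15: gcd(23, 15) = 1; lcm(23, 15) = 23 * 15 / 1 = 345 / 1 = 345
Fold in T2=9: gcd(345, 9) = 3; lcm(345, 9) = 345 * 9 / 3 = 3105 / 3 = 1035
Fold in T3=24: gcd(1035, 24) = 3; lcm(1035, 24) = 1035 * 24 / 3 = 24840 / 3 = 8280
Full cycle length = 8280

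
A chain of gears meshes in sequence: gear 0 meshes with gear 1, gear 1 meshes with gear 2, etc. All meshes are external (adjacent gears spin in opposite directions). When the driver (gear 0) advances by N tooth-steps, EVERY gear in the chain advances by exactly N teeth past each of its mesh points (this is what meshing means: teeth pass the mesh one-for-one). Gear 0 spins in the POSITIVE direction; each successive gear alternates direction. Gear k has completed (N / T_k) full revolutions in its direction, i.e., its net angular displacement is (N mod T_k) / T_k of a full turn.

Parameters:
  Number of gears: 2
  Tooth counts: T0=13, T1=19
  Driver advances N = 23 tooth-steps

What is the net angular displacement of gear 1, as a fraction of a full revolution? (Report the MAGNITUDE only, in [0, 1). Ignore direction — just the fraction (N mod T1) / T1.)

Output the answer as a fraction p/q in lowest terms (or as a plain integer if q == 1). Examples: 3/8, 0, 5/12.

Answer: 4/19

Derivation:
Chain of 2 gears, tooth counts: [13, 19]
  gear 0: T0=13, direction=positive, advance = 23 mod 13 = 10 teeth = 10/13 turn
  gear 1: T1=19, direction=negative, advance = 23 mod 19 = 4 teeth = 4/19 turn
Gear 1: 23 mod 19 = 4
Fraction = 4 / 19 = 4/19 (gcd(4,19)=1) = 4/19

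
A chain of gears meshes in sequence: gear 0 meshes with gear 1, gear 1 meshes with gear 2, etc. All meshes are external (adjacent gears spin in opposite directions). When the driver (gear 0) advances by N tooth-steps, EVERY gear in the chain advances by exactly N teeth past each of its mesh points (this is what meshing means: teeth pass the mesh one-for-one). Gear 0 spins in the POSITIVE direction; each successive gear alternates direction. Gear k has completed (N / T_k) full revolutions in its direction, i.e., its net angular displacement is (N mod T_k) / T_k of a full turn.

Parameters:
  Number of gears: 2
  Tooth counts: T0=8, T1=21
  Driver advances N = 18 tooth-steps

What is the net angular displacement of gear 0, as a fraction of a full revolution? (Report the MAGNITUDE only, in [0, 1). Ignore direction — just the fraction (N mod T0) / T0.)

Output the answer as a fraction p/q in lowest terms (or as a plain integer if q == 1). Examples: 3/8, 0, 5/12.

Answer: 1/4

Derivation:
Chain of 2 gears, tooth counts: [8, 21]
  gear 0: T0=8, direction=positive, advance = 18 mod 8 = 2 teeth = 2/8 turn
  gear 1: T1=21, direction=negative, advance = 18 mod 21 = 18 teeth = 18/21 turn
Gear 0: 18 mod 8 = 2
Fraction = 2 / 8 = 1/4 (gcd(2,8)=2) = 1/4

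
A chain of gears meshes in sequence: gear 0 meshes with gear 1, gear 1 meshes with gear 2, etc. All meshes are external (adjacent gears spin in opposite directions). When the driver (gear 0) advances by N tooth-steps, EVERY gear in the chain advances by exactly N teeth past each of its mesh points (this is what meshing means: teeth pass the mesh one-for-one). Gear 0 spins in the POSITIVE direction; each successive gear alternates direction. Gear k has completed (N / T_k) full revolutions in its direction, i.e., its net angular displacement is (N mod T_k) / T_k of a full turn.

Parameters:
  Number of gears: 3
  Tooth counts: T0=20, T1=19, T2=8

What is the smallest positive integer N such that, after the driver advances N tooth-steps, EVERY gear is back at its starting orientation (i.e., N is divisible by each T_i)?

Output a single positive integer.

Gear k returns to start when N is a multiple of T_k.
All gears at start simultaneously when N is a common multiple of [20, 19, 8]; the smallest such N is lcm(20, 19, 8).
Start: lcm = T0 = 20
Fold in T1=19: gcd(20, 19) = 1; lcm(20, 19) = 20 * 19 / 1 = 380 / 1 = 380
Fold in T2=8: gcd(380, 8) = 4; lcm(380, 8) = 380 * 8 / 4 = 3040 / 4 = 760
Full cycle length = 760

Answer: 760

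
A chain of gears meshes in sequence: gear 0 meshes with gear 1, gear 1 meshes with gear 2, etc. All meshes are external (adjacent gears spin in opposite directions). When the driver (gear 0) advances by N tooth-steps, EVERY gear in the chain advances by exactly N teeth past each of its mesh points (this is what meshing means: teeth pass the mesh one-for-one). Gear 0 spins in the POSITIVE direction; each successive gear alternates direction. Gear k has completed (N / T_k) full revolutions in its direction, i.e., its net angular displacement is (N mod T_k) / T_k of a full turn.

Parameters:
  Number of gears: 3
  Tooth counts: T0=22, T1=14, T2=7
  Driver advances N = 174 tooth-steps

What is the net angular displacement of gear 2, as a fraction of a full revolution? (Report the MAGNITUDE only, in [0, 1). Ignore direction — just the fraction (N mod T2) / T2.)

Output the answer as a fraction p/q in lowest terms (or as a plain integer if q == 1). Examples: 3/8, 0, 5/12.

Chain of 3 gears, tooth counts: [22, 14, 7]
  gear 0: T0=22, direction=positive, advance = 174 mod 22 = 20 teeth = 20/22 turn
  gear 1: T1=14, direction=negative, advance = 174 mod 14 = 6 teeth = 6/14 turn
  gear 2: T2=7, direction=positive, advance = 174 mod 7 = 6 teeth = 6/7 turn
Gear 2: 174 mod 7 = 6
Fraction = 6 / 7 = 6/7 (gcd(6,7)=1) = 6/7

Answer: 6/7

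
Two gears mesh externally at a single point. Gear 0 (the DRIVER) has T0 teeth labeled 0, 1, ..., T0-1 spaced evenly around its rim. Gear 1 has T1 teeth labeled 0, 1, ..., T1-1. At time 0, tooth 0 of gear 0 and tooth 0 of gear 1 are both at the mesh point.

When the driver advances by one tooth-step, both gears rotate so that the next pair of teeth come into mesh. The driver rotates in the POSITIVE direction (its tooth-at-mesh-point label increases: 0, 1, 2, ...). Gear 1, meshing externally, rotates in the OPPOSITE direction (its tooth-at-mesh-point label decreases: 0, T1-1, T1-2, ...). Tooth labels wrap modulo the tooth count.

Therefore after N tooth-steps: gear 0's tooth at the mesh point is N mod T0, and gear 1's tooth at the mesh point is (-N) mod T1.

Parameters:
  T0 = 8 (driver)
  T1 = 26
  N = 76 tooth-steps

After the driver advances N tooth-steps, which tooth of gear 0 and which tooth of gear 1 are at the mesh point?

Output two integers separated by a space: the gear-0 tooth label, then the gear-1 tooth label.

Gear 0 (driver, T0=8): tooth at mesh = N mod T0
  76 = 9 * 8 + 4, so 76 mod 8 = 4
  gear 0 tooth = 4
Gear 1 (driven, T1=26): tooth at mesh = (-N) mod T1
  76 = 2 * 26 + 24, so 76 mod 26 = 24
  (-76) mod 26 = (-24) mod 26 = 26 - 24 = 2
Mesh after 76 steps: gear-0 tooth 4 meets gear-1 tooth 2

Answer: 4 2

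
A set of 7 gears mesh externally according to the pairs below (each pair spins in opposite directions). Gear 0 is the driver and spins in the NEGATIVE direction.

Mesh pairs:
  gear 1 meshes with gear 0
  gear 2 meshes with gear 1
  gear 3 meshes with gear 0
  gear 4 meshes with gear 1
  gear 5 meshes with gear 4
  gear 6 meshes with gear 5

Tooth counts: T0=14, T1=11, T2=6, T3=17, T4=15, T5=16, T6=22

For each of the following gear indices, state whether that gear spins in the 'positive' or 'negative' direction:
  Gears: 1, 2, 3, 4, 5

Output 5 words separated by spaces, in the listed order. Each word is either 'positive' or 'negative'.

Gear 0 (driver): negative (depth 0)
  gear 1: meshes with gear 0 -> depth 1 -> positive (opposite of gear 0)
  gear 2: meshes with gear 1 -> depth 2 -> negative (opposite of gear 1)
  gear 3: meshes with gear 0 -> depth 1 -> positive (opposite of gear 0)
  gear 4: meshes with gear 1 -> depth 2 -> negative (opposite of gear 1)
  gear 5: meshes with gear 4 -> depth 3 -> positive (opposite of gear 4)
  gear 6: meshes with gear 5 -> depth 4 -> negative (opposite of gear 5)
Queried indices 1, 2, 3, 4, 5 -> positive, negative, positive, negative, positive

Answer: positive negative positive negative positive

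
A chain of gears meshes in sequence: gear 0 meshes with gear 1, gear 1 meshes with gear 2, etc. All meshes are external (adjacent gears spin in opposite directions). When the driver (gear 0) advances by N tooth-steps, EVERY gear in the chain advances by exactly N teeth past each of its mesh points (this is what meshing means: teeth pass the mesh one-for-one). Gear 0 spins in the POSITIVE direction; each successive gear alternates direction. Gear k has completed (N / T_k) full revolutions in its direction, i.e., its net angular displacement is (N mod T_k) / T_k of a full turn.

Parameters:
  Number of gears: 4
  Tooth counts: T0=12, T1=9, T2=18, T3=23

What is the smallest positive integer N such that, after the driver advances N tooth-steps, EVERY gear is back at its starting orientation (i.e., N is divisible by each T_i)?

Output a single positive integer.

Gear k returns to start when N is a multiple of T_k.
All gears at start simultaneously when N is a common multiple of [12, 9, 18, 23]; the smallest such N is lcm(12, 9, 18, 23).
Start: lcm = T0 = 12
Fold in T1=9: gcd(12, 9) = 3; lcm(12, 9) = 12 * 9 / 3 = 108 / 3 = 36
Fold in T2=18: gcd(36, 18) = 18; lcm(36, 18) = 36 * 18 / 18 = 648 / 18 = 36
Fold in T3=23: gcd(36, 23) = 1; lcm(36, 23) = 36 * 23 / 1 = 828 / 1 = 828
Full cycle length = 828

Answer: 828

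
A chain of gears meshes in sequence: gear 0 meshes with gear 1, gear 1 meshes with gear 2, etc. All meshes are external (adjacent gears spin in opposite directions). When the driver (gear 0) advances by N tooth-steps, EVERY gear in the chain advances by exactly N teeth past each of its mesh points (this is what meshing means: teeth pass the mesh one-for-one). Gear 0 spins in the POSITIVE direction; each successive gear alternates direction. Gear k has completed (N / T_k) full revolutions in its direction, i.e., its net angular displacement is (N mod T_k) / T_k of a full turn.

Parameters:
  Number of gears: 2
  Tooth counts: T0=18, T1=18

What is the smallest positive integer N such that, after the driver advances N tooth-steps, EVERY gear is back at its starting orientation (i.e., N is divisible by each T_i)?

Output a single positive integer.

Answer: 18

Derivation:
Gear k returns to start when N is a multiple of T_k.
All gears at start simultaneously when N is a common multiple of [18, 18]; the smallest such N is lcm(18, 18).
Start: lcm = T0 = 18
Fold in T1=18: gcd(18, 18) = 18; lcm(18, 18) = 18 * 18 / 18 = 324 / 18 = 18
Full cycle length = 18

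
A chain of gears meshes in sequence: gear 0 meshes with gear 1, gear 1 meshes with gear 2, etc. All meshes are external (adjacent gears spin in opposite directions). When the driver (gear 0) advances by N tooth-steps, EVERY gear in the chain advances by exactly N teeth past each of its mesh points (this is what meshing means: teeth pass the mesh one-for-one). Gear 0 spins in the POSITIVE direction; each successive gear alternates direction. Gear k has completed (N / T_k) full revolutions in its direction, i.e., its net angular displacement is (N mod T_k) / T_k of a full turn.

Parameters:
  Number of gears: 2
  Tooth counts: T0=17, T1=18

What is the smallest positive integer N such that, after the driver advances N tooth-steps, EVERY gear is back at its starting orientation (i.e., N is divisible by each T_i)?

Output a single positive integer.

Answer: 306

Derivation:
Gear k returns to start when N is a multiple of T_k.
All gears at start simultaneously when N is a common multiple of [17, 18]; the smallest such N is lcm(17, 18).
Start: lcm = T0 = 17
Fold in T1=18: gcd(17, 18) = 1; lcm(17, 18) = 17 * 18 / 1 = 306 / 1 = 306
Full cycle length = 306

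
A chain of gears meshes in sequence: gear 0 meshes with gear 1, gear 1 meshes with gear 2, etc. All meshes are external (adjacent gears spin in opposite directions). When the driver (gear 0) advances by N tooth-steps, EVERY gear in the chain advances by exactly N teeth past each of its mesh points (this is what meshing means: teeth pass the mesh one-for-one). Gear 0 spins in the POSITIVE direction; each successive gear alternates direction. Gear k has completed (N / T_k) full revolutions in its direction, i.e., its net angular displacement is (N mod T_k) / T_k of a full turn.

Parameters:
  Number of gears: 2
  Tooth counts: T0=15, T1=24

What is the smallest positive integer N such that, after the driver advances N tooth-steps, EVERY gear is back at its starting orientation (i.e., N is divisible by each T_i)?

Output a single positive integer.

Gear k returns to start when N is a multiple of T_k.
All gears at start simultaneously when N is a common multiple of [15, 24]; the smallest such N is lcm(15, 24).
Start: lcm = T0 = 15
Fold in T1=24: gcd(15, 24) = 3; lcm(15, 24) = 15 * 24 / 3 = 360 / 3 = 120
Full cycle length = 120

Answer: 120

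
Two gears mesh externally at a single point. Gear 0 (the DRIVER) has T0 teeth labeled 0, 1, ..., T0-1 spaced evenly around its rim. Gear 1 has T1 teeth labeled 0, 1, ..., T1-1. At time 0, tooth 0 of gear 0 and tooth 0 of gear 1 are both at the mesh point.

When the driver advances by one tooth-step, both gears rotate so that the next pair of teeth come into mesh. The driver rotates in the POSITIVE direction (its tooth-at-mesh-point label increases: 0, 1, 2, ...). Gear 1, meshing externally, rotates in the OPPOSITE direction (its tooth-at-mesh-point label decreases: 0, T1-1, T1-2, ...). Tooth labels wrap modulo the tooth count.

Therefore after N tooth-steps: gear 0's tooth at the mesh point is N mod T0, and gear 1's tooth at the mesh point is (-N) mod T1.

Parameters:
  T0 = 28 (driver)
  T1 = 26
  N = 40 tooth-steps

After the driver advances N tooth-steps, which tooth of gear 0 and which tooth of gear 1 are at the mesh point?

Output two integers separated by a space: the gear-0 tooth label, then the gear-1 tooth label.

Gear 0 (driver, T0=28): tooth at mesh = N mod T0
  40 = 1 * 28 + 12, so 40 mod 28 = 12
  gear 0 tooth = 12
Gear 1 (driven, T1=26): tooth at mesh = (-N) mod T1
  40 = 1 * 26 + 14, so 40 mod 26 = 14
  (-40) mod 26 = (-14) mod 26 = 26 - 14 = 12
Mesh after 40 steps: gear-0 tooth 12 meets gear-1 tooth 12

Answer: 12 12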